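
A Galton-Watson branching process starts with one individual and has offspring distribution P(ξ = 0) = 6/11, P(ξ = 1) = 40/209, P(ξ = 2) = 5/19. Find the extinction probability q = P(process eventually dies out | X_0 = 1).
q = 1

Mean offspring μ = 0·6/11 + 1·40/209 + 2·5/19 = 150/209 ≤ 1. For μ ≤ 1 with offspring not concentrated at 1, the Galton-Watson process goes extinct almost surely, so q = 1.
(Algebraic check: The pgf is f(s) = 6/11 + 40/209·s + 5/19·s². The extinction probability q is the smallest fixed point of f in [0, 1]. Setting s = f(s):
  5/19·s² + (40/209 − 1)·s + 6/11 = 0
  5/19·s² − (6/11 + 5/19)·s + 6/11 = 0
which factors as (s − 1)·(5/19·s − 6/11) = 0, giving roots s = 1 and s = (6/11)/(5/19) = 114/55. Since 114/55 ≥ 1, the smallest root in [0, 1] is s = 1.)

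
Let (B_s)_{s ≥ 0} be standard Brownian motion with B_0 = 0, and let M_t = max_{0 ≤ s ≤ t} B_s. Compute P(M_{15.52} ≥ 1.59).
P(M_{15.52} ≥ 1.59) = 2·P(B_{15.52} ≥ 1.59) = 2(1 − Φ(1.59/√15.52)) ≈ 0.6865

By the reflection principle for Brownian motion, P(M_t ≥ a) = 2 · P(B_t ≥ a) for a ≥ 0. Since B_t ~ N(0, t), P(B_t ≥ 1.59) = 1 − Φ(1.59/√t) = 1 − Φ(1.59/√15.52) = 1 − Φ(0.4036). So
  P(M_{15.52} ≥ 1.59) = 2(1 − Φ(0.4036)) ≈ 0.6865.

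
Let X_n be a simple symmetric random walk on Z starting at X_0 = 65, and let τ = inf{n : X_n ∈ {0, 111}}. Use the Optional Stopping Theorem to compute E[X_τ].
E[X_τ] = 65

X_n is a martingale and τ is a bounded-mean stopping time (indeed τ is finite a.s. with bounded expectation since the walk is in a bounded region). By the OST, E[X_τ] = E[X_0] = 65. Equivalently: E[X_τ] = 111 · P(hit 111 first) + 0 · P(hit 0 first) = 111 · (65/111) = 65.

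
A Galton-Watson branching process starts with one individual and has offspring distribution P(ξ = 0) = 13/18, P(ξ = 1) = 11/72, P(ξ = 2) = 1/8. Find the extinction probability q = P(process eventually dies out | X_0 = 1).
q = 1

Mean offspring μ = 0·13/18 + 1·11/72 + 2·1/8 = 29/72 ≤ 1. For μ ≤ 1 with offspring not concentrated at 1, the Galton-Watson process goes extinct almost surely, so q = 1.
(Algebraic check: The pgf is f(s) = 13/18 + 11/72·s + 1/8·s². The extinction probability q is the smallest fixed point of f in [0, 1]. Setting s = f(s):
  1/8·s² + (11/72 − 1)·s + 13/18 = 0
  1/8·s² − (13/18 + 1/8)·s + 13/18 = 0
which factors as (s − 1)·(1/8·s − 13/18) = 0, giving roots s = 1 and s = (13/18)/(1/8) = 52/9. Since 52/9 ≥ 1, the smallest root in [0, 1] is s = 1.)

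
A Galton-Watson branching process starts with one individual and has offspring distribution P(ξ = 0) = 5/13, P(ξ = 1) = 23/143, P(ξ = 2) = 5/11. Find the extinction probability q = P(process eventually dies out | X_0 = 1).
q = 11/13

The pgf is f(s) = 5/13 + 23/143·s + 5/11·s². The extinction probability q is the smallest fixed point of f in [0, 1]. Setting s = f(s):
  5/11·s² + (23/143 − 1)·s + 5/13 = 0
  5/11·s² − (5/13 + 5/11)·s + 5/13 = 0
which factors as (s − 1)·(5/11·s − 5/13) = 0, giving roots s = 1 and s = (5/13)/(5/11) = 11/13.
Mean offspring μ = 23/143 + 2·5/11 = 153/143 > 1 (supercritical), so q < 1. The extinction probability is the smaller root: q = (5/13)/(5/11) = 11/13.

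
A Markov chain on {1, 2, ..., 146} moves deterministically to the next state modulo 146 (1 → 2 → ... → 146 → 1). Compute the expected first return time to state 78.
E[T_78 | X_0 = 78] = 146

The chain cycles deterministically, so starting at state 78 it returns in exactly 146 steps. Equivalently, the stationary distribution is uniform π_j = 1/146 for every state j, so by Kac's formula E[T_78] = 1/π_78 = 146.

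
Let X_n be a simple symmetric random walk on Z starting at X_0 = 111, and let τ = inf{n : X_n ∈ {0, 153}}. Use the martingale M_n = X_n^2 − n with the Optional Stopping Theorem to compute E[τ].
E[τ] = 4662

M_n = X_n^2 − n is a martingale (since E[X_{n+1}^2 | F_n] = X_n^2 + 1). By OST (τ has finite mean in a bounded region), E[M_τ] = E[M_0] = X_0^2 − 0 = 111^2 = 12321. Also E[M_τ] = E[X_τ^2] − E[τ]. The walk exits at 0 or 153, with P(hit 153 first) = 111/153, so E[X_τ^2] = 153^2 · 111/153 + 0 = 16983. Thus E[τ] = E[X_τ^2] − E[M_τ] = 16983 − 12321 = 4662 = 111(153 − 111) = 4662.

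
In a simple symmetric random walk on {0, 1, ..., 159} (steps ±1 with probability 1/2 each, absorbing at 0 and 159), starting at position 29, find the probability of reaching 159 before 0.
P(hit 159 before 0) = 29/159

Let u_k = P(hit 159 before 0 | start at k). Then u_0 = 0, u_159 = 1, and u_k = u_{k-1}/2 + u_{k+1}/2 for 1 ≤ k ≤ 158. This harmonic recurrence is solved by u_k = k/159, giving u_29 = 29/159.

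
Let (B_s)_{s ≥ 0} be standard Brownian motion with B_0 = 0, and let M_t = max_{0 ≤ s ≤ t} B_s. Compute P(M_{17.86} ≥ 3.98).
P(M_{17.86} ≥ 3.98) = 2·P(B_{17.86} ≥ 3.98) = 2(1 − Φ(3.98/√17.86)) ≈ 0.3463

By the reflection principle for Brownian motion, P(M_t ≥ a) = 2 · P(B_t ≥ a) for a ≥ 0. Since B_t ~ N(0, t), P(B_t ≥ 3.98) = 1 − Φ(3.98/√t) = 1 − Φ(3.98/√17.86) = 1 − Φ(0.9418). So
  P(M_{17.86} ≥ 3.98) = 2(1 − Φ(0.9418)) ≈ 0.3463.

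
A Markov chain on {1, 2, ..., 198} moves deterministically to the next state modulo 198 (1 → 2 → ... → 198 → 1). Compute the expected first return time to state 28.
E[T_28 | X_0 = 28] = 198

The chain cycles deterministically, so starting at state 28 it returns in exactly 198 steps. Equivalently, the stationary distribution is uniform π_j = 1/198 for every state j, so by Kac's formula E[T_28] = 1/π_28 = 198.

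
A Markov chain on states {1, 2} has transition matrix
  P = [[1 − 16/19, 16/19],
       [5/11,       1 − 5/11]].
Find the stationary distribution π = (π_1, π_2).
π_1 = 95/271, π_2 = 176/271

Solve πP = π with π_1 + π_2 = 1. From πP = π: π_1 · (1 − 16/19) + π_2 · 5/11 = π_1 ⇒ π_2 · 5/11 = π_1 · 16/19 ⇒ π_2/π_1 = (16/19)/(5/11) = 176/95. Together with π_1 + π_2 = 1:
  π_1 = (5/11)/(16/19 + 5/11) = (5/11)/(271/209) = 95/271,
  π_2 = (16/19)/(16/19 + 5/11) = (16/19)/(271/209) = 176/271.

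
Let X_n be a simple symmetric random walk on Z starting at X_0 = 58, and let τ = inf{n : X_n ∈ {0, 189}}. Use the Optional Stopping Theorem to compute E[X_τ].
E[X_τ] = 58

X_n is a martingale and τ is a bounded-mean stopping time (indeed τ is finite a.s. with bounded expectation since the walk is in a bounded region). By the OST, E[X_τ] = E[X_0] = 58. Equivalently: E[X_τ] = 189 · P(hit 189 first) + 0 · P(hit 0 first) = 189 · (58/189) = 58.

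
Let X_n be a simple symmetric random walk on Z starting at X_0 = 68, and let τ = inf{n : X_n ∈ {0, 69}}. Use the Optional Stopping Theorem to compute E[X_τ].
E[X_τ] = 68

X_n is a martingale and τ is a bounded-mean stopping time (indeed τ is finite a.s. with bounded expectation since the walk is in a bounded region). By the OST, E[X_τ] = E[X_0] = 68. Equivalently: E[X_τ] = 69 · P(hit 69 first) + 0 · P(hit 0 first) = 69 · (68/69) = 68.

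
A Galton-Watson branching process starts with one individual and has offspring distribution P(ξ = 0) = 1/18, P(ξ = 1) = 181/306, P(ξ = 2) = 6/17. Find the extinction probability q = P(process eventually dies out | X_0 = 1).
q = 17/108

The pgf is f(s) = 1/18 + 181/306·s + 6/17·s². The extinction probability q is the smallest fixed point of f in [0, 1]. Setting s = f(s):
  6/17·s² + (181/306 − 1)·s + 1/18 = 0
  6/17·s² − (1/18 + 6/17)·s + 1/18 = 0
which factors as (s − 1)·(6/17·s − 1/18) = 0, giving roots s = 1 and s = (1/18)/(6/17) = 17/108.
Mean offspring μ = 181/306 + 2·6/17 = 397/306 > 1 (supercritical), so q < 1. The extinction probability is the smaller root: q = (1/18)/(6/17) = 17/108.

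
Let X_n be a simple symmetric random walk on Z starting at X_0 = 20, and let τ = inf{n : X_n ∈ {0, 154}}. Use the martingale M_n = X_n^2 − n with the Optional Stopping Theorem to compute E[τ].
E[τ] = 2680

M_n = X_n^2 − n is a martingale (since E[X_{n+1}^2 | F_n] = X_n^2 + 1). By OST (τ has finite mean in a bounded region), E[M_τ] = E[M_0] = X_0^2 − 0 = 20^2 = 400. Also E[M_τ] = E[X_τ^2] − E[τ]. The walk exits at 0 or 154, with P(hit 154 first) = 20/154, so E[X_τ^2] = 154^2 · 20/154 + 0 = 3080. Thus E[τ] = E[X_τ^2] − E[M_τ] = 3080 − 400 = 2680 = 20(154 − 20) = 2680.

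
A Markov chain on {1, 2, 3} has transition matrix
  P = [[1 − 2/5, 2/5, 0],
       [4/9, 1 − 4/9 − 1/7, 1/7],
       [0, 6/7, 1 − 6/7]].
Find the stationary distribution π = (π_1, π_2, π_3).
π = (20/41, 18/41, 3/41)

This is a birth-death chain on three states, which satisfies detailed balance: π_1 · P_{12} = π_2 · P_{21} and π_2 · P_{23} = π_3 · P_{32}.
From π_1 · 2/5 = π_2 · 4/9: π_2/π_1 = (2/5)/(4/9) = 9/10.
From π_2 · 1/7 = π_3 · 6/7: π_3/π_2 = (1/7)/(6/7) = 1/6.
Take π_1 proportional to 1; then unnormalized π = (1, 9/10, 3/20). Normalize by dividing by the sum 41/20:
  π = (20/41, 18/41, 3/41).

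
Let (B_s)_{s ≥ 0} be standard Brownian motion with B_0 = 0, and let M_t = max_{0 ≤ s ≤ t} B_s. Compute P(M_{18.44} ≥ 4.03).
P(M_{18.44} ≥ 4.03) = 2·P(B_{18.44} ≥ 4.03) = 2(1 − Φ(4.03/√18.44)) ≈ 0.3480

By the reflection principle for Brownian motion, P(M_t ≥ a) = 2 · P(B_t ≥ a) for a ≥ 0. Since B_t ~ N(0, t), P(B_t ≥ 4.03) = 1 − Φ(4.03/√t) = 1 − Φ(4.03/√18.44) = 1 − Φ(0.9385). So
  P(M_{18.44} ≥ 4.03) = 2(1 − Φ(0.9385)) ≈ 0.3480.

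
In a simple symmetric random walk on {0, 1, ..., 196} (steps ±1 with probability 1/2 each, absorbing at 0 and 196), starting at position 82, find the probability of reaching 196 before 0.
P(hit 196 before 0) = 82/196 = 41/98

Let u_k = P(hit 196 before 0 | start at k). Then u_0 = 0, u_196 = 1, and u_k = u_{k-1}/2 + u_{k+1}/2 for 1 ≤ k ≤ 195. This harmonic recurrence is solved by u_k = k/196, giving u_82 = 82/196 = 41/98.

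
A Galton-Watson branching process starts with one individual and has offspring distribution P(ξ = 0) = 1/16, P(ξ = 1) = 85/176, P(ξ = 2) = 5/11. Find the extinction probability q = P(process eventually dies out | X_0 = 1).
q = 11/80

The pgf is f(s) = 1/16 + 85/176·s + 5/11·s². The extinction probability q is the smallest fixed point of f in [0, 1]. Setting s = f(s):
  5/11·s² + (85/176 − 1)·s + 1/16 = 0
  5/11·s² − (1/16 + 5/11)·s + 1/16 = 0
which factors as (s − 1)·(5/11·s − 1/16) = 0, giving roots s = 1 and s = (1/16)/(5/11) = 11/80.
Mean offspring μ = 85/176 + 2·5/11 = 245/176 > 1 (supercritical), so q < 1. The extinction probability is the smaller root: q = (1/16)/(5/11) = 11/80.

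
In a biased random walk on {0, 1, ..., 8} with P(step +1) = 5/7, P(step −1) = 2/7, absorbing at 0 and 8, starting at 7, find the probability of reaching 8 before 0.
P(hit 8 before 0) = (1 − (2/5)^7) / (1 − (2/5)^8) = 129995/130123

Let u_k denote P(reach 8 before 0 | start at k). Boundary: u_0 = 0, u_8 = 1. Recurrence: u_k = 5/7·u_{k+1} + 2/7·u_{k-1} for 1 ≤ k ≤ 7. Try u_k = A + B·r^k with r = q/p = (2/7)/(5/7) = 2/5. Substitution satisfies the recurrence; boundary conditions give:
  u_k = (1 − r^k) / (1 − r^N) = (1 − (2/5)^7) / (1 − (2/5)^8) = 129995/130123.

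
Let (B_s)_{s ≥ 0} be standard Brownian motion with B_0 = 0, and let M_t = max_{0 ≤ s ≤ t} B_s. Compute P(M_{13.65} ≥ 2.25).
P(M_{13.65} ≥ 2.25) = 2·P(B_{13.65} ≥ 2.25) = 2(1 − Φ(2.25/√13.65)) ≈ 0.5425

By the reflection principle for Brownian motion, P(M_t ≥ a) = 2 · P(B_t ≥ a) for a ≥ 0. Since B_t ~ N(0, t), P(B_t ≥ 2.25) = 1 − Φ(2.25/√t) = 1 − Φ(2.25/√13.65) = 1 − Φ(0.6090). So
  P(M_{13.65} ≥ 2.25) = 2(1 − Φ(0.6090)) ≈ 0.5425.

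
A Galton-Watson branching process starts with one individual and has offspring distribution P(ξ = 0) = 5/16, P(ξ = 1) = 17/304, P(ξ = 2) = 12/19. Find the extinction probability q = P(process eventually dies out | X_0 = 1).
q = 95/192

The pgf is f(s) = 5/16 + 17/304·s + 12/19·s². The extinction probability q is the smallest fixed point of f in [0, 1]. Setting s = f(s):
  12/19·s² + (17/304 − 1)·s + 5/16 = 0
  12/19·s² − (5/16 + 12/19)·s + 5/16 = 0
which factors as (s − 1)·(12/19·s − 5/16) = 0, giving roots s = 1 and s = (5/16)/(12/19) = 95/192.
Mean offspring μ = 17/304 + 2·12/19 = 401/304 > 1 (supercritical), so q < 1. The extinction probability is the smaller root: q = (5/16)/(12/19) = 95/192.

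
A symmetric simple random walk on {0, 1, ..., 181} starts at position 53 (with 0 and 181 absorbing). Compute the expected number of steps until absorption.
E[τ | X_0 = 53] = 6784

Let v_k = E[τ | X_0 = k]. Boundary: v_0 = v_181 = 0. Recurrence: v_k = 1 + (v_{k-1} + v_{k+1})/2 for 1 ≤ k ≤ 180. The particular solution to v_k − (v_{k-1} + v_{k+1})/2 = 1 is v_k = −k^2. Adding homogeneous solution A + B k and matching boundaries gives v_k = k (181 − k). Substituting k = 53: v_53 = 53 · 128 = 6784.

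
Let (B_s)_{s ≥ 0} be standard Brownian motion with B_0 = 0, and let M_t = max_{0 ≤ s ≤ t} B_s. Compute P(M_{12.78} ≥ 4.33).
P(M_{12.78} ≥ 4.33) = 2·P(B_{12.78} ≥ 4.33) = 2(1 − Φ(4.33/√12.78)) ≈ 0.2258

By the reflection principle for Brownian motion, P(M_t ≥ a) = 2 · P(B_t ≥ a) for a ≥ 0. Since B_t ~ N(0, t), P(B_t ≥ 4.33) = 1 − Φ(4.33/√t) = 1 − Φ(4.33/√12.78) = 1 − Φ(1.2112). So
  P(M_{12.78} ≥ 4.33) = 2(1 − Φ(1.2112)) ≈ 0.2258.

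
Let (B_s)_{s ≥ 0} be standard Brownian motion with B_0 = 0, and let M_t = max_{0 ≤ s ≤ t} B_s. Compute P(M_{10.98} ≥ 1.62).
P(M_{10.98} ≥ 1.62) = 2·P(B_{10.98} ≥ 1.62) = 2(1 − Φ(1.62/√10.98)) ≈ 0.6249

By the reflection principle for Brownian motion, P(M_t ≥ a) = 2 · P(B_t ≥ a) for a ≥ 0. Since B_t ~ N(0, t), P(B_t ≥ 1.62) = 1 − Φ(1.62/√t) = 1 − Φ(1.62/√10.98) = 1 − Φ(0.4889). So
  P(M_{10.98} ≥ 1.62) = 2(1 − Φ(0.4889)) ≈ 0.6249.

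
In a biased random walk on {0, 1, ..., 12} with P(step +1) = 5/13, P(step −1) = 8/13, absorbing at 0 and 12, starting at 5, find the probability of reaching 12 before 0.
P(hit 12 before 0) = (1 − (8/5)^5) / (1 − (8/5)^12) = 771953125/22825112037

Let u_k denote P(reach 12 before 0 | start at k). Boundary: u_0 = 0, u_12 = 1. Recurrence: u_k = 5/13·u_{k+1} + 8/13·u_{k-1} for 1 ≤ k ≤ 11. Try u_k = A + B·r^k with r = q/p = (8/13)/(5/13) = 8/5. Substitution satisfies the recurrence; boundary conditions give:
  u_k = (1 − r^k) / (1 − r^N) = (1 − (8/5)^5) / (1 − (8/5)^12) = 771953125/22825112037.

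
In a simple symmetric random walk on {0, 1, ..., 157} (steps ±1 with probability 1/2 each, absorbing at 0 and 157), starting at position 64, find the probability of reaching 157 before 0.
P(hit 157 before 0) = 64/157

Let u_k = P(hit 157 before 0 | start at k). Then u_0 = 0, u_157 = 1, and u_k = u_{k-1}/2 + u_{k+1}/2 for 1 ≤ k ≤ 156. This harmonic recurrence is solved by u_k = k/157, giving u_64 = 64/157.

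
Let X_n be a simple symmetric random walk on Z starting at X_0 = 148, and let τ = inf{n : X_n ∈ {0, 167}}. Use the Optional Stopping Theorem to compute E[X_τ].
E[X_τ] = 148

X_n is a martingale and τ is a bounded-mean stopping time (indeed τ is finite a.s. with bounded expectation since the walk is in a bounded region). By the OST, E[X_τ] = E[X_0] = 148. Equivalently: E[X_τ] = 167 · P(hit 167 first) + 0 · P(hit 0 first) = 167 · (148/167) = 148.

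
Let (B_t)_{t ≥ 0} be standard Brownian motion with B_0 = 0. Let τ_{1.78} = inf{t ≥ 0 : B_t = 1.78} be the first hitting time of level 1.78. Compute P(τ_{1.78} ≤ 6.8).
P(τ_{1.78} ≤ 6.8) = 2(1 − Φ(1.78/√6.8)) = 2(1 − Φ(0.6826)) ≈ 0.4949

By the reflection principle for standard BM, P(τ_b ≤ t) = 2 · P(B_t ≥ b). Since B_t ~ N(0, t), P(B_t ≥ 1.78) = 1 − Φ(1.78/√t) = 1 − Φ(1.78/√6.8) = 1 − Φ(0.6826) ≈ 0.24743. Doubling: P(τ_{1.78} ≤ 6.8) ≈ 2 · 0.24743 = 0.49486 ≈ 0.4949.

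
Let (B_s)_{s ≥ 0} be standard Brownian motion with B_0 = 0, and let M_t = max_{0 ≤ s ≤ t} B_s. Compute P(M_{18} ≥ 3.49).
P(M_{18} ≥ 3.49) = 2·P(B_{18} ≥ 3.49) = 2(1 − Φ(3.49/√18)) ≈ 0.4107

By the reflection principle for Brownian motion, P(M_t ≥ a) = 2 · P(B_t ≥ a) for a ≥ 0. Since B_t ~ N(0, t), P(B_t ≥ 3.49) = 1 − Φ(3.49/√t) = 1 − Φ(3.49/√18) = 1 − Φ(0.8226). So
  P(M_{18} ≥ 3.49) = 2(1 − Φ(0.8226)) ≈ 0.4107.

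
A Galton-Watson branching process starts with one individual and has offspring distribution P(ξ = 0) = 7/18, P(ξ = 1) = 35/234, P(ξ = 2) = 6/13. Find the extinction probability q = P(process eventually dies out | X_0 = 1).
q = 91/108

The pgf is f(s) = 7/18 + 35/234·s + 6/13·s². The extinction probability q is the smallest fixed point of f in [0, 1]. Setting s = f(s):
  6/13·s² + (35/234 − 1)·s + 7/18 = 0
  6/13·s² − (7/18 + 6/13)·s + 7/18 = 0
which factors as (s − 1)·(6/13·s − 7/18) = 0, giving roots s = 1 and s = (7/18)/(6/13) = 91/108.
Mean offspring μ = 35/234 + 2·6/13 = 251/234 > 1 (supercritical), so q < 1. The extinction probability is the smaller root: q = (7/18)/(6/13) = 91/108.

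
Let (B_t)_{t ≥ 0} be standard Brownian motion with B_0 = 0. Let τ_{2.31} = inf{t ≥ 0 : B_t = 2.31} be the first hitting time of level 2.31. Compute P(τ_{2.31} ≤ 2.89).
P(τ_{2.31} ≤ 2.89) = 2(1 − Φ(2.31/√2.89)) = 2(1 − Φ(1.3588)) ≈ 0.1742

By the reflection principle for standard BM, P(τ_b ≤ t) = 2 · P(B_t ≥ b). Since B_t ~ N(0, t), P(B_t ≥ 2.31) = 1 − Φ(2.31/√t) = 1 − Φ(2.31/√2.89) = 1 − Φ(1.3588) ≈ 0.08710. Doubling: P(τ_{2.31} ≤ 2.89) ≈ 2 · 0.08710 = 0.17420 ≈ 0.1742.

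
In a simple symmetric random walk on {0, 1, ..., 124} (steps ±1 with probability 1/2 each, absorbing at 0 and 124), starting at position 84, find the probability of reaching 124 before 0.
P(hit 124 before 0) = 84/124 = 21/31

Let u_k = P(hit 124 before 0 | start at k). Then u_0 = 0, u_124 = 1, and u_k = u_{k-1}/2 + u_{k+1}/2 for 1 ≤ k ≤ 123. This harmonic recurrence is solved by u_k = k/124, giving u_84 = 84/124 = 21/31.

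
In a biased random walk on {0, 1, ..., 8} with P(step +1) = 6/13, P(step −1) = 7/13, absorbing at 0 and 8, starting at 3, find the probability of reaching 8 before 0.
P(hit 8 before 0) = (1 − (7/6)^3) / (1 − (7/6)^8) = 987552/4085185

Let u_k denote P(reach 8 before 0 | start at k). Boundary: u_0 = 0, u_8 = 1. Recurrence: u_k = 6/13·u_{k+1} + 7/13·u_{k-1} for 1 ≤ k ≤ 7. Try u_k = A + B·r^k with r = q/p = (7/13)/(6/13) = 7/6. Substitution satisfies the recurrence; boundary conditions give:
  u_k = (1 − r^k) / (1 − r^N) = (1 − (7/6)^3) / (1 − (7/6)^8) = 987552/4085185.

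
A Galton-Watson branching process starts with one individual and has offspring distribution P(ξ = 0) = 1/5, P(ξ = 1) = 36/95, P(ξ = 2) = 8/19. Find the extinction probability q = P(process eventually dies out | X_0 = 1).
q = 19/40

The pgf is f(s) = 1/5 + 36/95·s + 8/19·s². The extinction probability q is the smallest fixed point of f in [0, 1]. Setting s = f(s):
  8/19·s² + (36/95 − 1)·s + 1/5 = 0
  8/19·s² − (1/5 + 8/19)·s + 1/5 = 0
which factors as (s − 1)·(8/19·s − 1/5) = 0, giving roots s = 1 and s = (1/5)/(8/19) = 19/40.
Mean offspring μ = 36/95 + 2·8/19 = 116/95 > 1 (supercritical), so q < 1. The extinction probability is the smaller root: q = (1/5)/(8/19) = 19/40.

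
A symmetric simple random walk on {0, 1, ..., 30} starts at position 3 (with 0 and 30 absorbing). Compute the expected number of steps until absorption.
E[τ | X_0 = 3] = 81

Let v_k = E[τ | X_0 = k]. Boundary: v_0 = v_30 = 0. Recurrence: v_k = 1 + (v_{k-1} + v_{k+1})/2 for 1 ≤ k ≤ 29. The particular solution to v_k − (v_{k-1} + v_{k+1})/2 = 1 is v_k = −k^2. Adding homogeneous solution A + B k and matching boundaries gives v_k = k (30 − k). Substituting k = 3: v_3 = 3 · 27 = 81.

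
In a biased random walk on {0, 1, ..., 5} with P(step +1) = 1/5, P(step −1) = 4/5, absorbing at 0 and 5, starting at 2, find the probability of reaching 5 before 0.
P(hit 5 before 0) = (1 − (4)^2) / (1 − (4)^5) = 5/341

Let u_k denote P(reach 5 before 0 | start at k). Boundary: u_0 = 0, u_5 = 1. Recurrence: u_k = 1/5·u_{k+1} + 4/5·u_{k-1} for 1 ≤ k ≤ 4. Try u_k = A + B·r^k with r = q/p = (4/5)/(1/5) = 4. Substitution satisfies the recurrence; boundary conditions give:
  u_k = (1 − r^k) / (1 − r^N) = (1 − (4)^2) / (1 − (4)^5) = 5/341.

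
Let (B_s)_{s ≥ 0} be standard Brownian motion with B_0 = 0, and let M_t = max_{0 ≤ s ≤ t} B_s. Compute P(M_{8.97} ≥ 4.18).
P(M_{8.97} ≥ 4.18) = 2·P(B_{8.97} ≥ 4.18) = 2(1 − Φ(4.18/√8.97)) ≈ 0.1628

By the reflection principle for Brownian motion, P(M_t ≥ a) = 2 · P(B_t ≥ a) for a ≥ 0. Since B_t ~ N(0, t), P(B_t ≥ 4.18) = 1 − Φ(4.18/√t) = 1 − Φ(4.18/√8.97) = 1 − Φ(1.3957). So
  P(M_{8.97} ≥ 4.18) = 2(1 − Φ(1.3957)) ≈ 0.1628.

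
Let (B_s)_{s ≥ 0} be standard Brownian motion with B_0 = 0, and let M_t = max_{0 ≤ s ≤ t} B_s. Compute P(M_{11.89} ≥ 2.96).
P(M_{11.89} ≥ 2.96) = 2·P(B_{11.89} ≥ 2.96) = 2(1 − Φ(2.96/√11.89)) ≈ 0.3907

By the reflection principle for Brownian motion, P(M_t ≥ a) = 2 · P(B_t ≥ a) for a ≥ 0. Since B_t ~ N(0, t), P(B_t ≥ 2.96) = 1 − Φ(2.96/√t) = 1 − Φ(2.96/√11.89) = 1 − Φ(0.8584). So
  P(M_{11.89} ≥ 2.96) = 2(1 − Φ(0.8584)) ≈ 0.3907.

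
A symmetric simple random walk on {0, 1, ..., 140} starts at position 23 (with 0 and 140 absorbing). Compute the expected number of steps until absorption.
E[τ | X_0 = 23] = 2691

Let v_k = E[τ | X_0 = k]. Boundary: v_0 = v_140 = 0. Recurrence: v_k = 1 + (v_{k-1} + v_{k+1})/2 for 1 ≤ k ≤ 139. The particular solution to v_k − (v_{k-1} + v_{k+1})/2 = 1 is v_k = −k^2. Adding homogeneous solution A + B k and matching boundaries gives v_k = k (140 − k). Substituting k = 23: v_23 = 23 · 117 = 2691.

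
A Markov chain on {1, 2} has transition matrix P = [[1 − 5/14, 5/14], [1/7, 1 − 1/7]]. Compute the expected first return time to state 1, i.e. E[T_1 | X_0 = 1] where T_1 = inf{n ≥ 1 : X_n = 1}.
E[T_1 | X_0 = 1] = 1/π_1 = 7/2

For an irreducible recurrent Markov chain with stationary distribution π, E[T_i | X_0 = i] = 1/π_i (Kac's formula). Here π_1 = (1/7)/(5/14 + 1/7) = (1/7)/(1/2) = 2/7, so E[T_1 | X_0 = 1] = 1/π_1 = (5/14 + 1/7)/(1/7) = (1/2)/(1/7) = 7/2.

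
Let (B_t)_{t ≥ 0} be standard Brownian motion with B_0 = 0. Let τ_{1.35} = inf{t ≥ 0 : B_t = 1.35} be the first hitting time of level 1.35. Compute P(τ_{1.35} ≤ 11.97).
P(τ_{1.35} ≤ 11.97) = 2(1 − Φ(1.35/√11.97)) = 2(1 − Φ(0.3902)) ≈ 0.6964

By the reflection principle for standard BM, P(τ_b ≤ t) = 2 · P(B_t ≥ b). Since B_t ~ N(0, t), P(B_t ≥ 1.35) = 1 − Φ(1.35/√t) = 1 − Φ(1.35/√11.97) = 1 − Φ(0.3902) ≈ 0.34819. Doubling: P(τ_{1.35} ≤ 11.97) ≈ 2 · 0.34819 = 0.69638 ≈ 0.6964.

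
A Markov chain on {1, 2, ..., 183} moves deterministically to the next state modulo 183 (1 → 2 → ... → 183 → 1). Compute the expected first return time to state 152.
E[T_152 | X_0 = 152] = 183

The chain cycles deterministically, so starting at state 152 it returns in exactly 183 steps. Equivalently, the stationary distribution is uniform π_j = 1/183 for every state j, so by Kac's formula E[T_152] = 1/π_152 = 183.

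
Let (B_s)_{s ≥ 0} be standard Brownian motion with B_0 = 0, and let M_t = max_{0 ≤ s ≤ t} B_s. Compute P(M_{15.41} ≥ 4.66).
P(M_{15.41} ≥ 4.66) = 2·P(B_{15.41} ≥ 4.66) = 2(1 − Φ(4.66/√15.41)) ≈ 0.2352

By the reflection principle for Brownian motion, P(M_t ≥ a) = 2 · P(B_t ≥ a) for a ≥ 0. Since B_t ~ N(0, t), P(B_t ≥ 4.66) = 1 − Φ(4.66/√t) = 1 − Φ(4.66/√15.41) = 1 − Φ(1.1871). So
  P(M_{15.41} ≥ 4.66) = 2(1 − Φ(1.1871)) ≈ 0.2352.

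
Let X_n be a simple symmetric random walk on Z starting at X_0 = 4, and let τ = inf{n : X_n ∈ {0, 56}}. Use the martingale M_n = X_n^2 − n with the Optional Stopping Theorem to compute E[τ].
E[τ] = 208

M_n = X_n^2 − n is a martingale (since E[X_{n+1}^2 | F_n] = X_n^2 + 1). By OST (τ has finite mean in a bounded region), E[M_τ] = E[M_0] = X_0^2 − 0 = 4^2 = 16. Also E[M_τ] = E[X_τ^2] − E[τ]. The walk exits at 0 or 56, with P(hit 56 first) = 4/56, so E[X_τ^2] = 56^2 · 4/56 + 0 = 224. Thus E[τ] = E[X_τ^2] − E[M_τ] = 224 − 16 = 208 = 4(56 − 4) = 208.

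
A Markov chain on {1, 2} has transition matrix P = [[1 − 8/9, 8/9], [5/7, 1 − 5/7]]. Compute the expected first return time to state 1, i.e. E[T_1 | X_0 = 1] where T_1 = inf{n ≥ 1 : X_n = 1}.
E[T_1 | X_0 = 1] = 1/π_1 = 101/45

For an irreducible recurrent Markov chain with stationary distribution π, E[T_i | X_0 = i] = 1/π_i (Kac's formula). Here π_1 = (5/7)/(8/9 + 5/7) = (5/7)/(101/63) = 45/101, so E[T_1 | X_0 = 1] = 1/π_1 = (8/9 + 5/7)/(5/7) = (101/63)/(5/7) = 101/45.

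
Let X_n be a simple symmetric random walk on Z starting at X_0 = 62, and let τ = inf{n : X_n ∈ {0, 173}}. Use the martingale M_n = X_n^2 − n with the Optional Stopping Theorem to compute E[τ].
E[τ] = 6882

M_n = X_n^2 − n is a martingale (since E[X_{n+1}^2 | F_n] = X_n^2 + 1). By OST (τ has finite mean in a bounded region), E[M_τ] = E[M_0] = X_0^2 − 0 = 62^2 = 3844. Also E[M_τ] = E[X_τ^2] − E[τ]. The walk exits at 0 or 173, with P(hit 173 first) = 62/173, so E[X_τ^2] = 173^2 · 62/173 + 0 = 10726. Thus E[τ] = E[X_τ^2] − E[M_τ] = 10726 − 3844 = 6882 = 62(173 − 62) = 6882.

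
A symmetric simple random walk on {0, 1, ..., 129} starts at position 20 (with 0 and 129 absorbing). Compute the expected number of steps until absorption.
E[τ | X_0 = 20] = 2180

Let v_k = E[τ | X_0 = k]. Boundary: v_0 = v_129 = 0. Recurrence: v_k = 1 + (v_{k-1} + v_{k+1})/2 for 1 ≤ k ≤ 128. The particular solution to v_k − (v_{k-1} + v_{k+1})/2 = 1 is v_k = −k^2. Adding homogeneous solution A + B k and matching boundaries gives v_k = k (129 − k). Substituting k = 20: v_20 = 20 · 109 = 2180.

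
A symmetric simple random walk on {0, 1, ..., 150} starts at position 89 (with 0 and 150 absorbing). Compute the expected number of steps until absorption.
E[τ | X_0 = 89] = 5429

Let v_k = E[τ | X_0 = k]. Boundary: v_0 = v_150 = 0. Recurrence: v_k = 1 + (v_{k-1} + v_{k+1})/2 for 1 ≤ k ≤ 149. The particular solution to v_k − (v_{k-1} + v_{k+1})/2 = 1 is v_k = −k^2. Adding homogeneous solution A + B k and matching boundaries gives v_k = k (150 − k). Substituting k = 89: v_89 = 89 · 61 = 5429.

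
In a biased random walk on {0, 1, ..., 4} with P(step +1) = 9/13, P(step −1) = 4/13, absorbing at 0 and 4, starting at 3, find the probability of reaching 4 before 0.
P(hit 4 before 0) = (1 − (4/9)^3) / (1 − (4/9)^4) = 1197/1261

Let u_k denote P(reach 4 before 0 | start at k). Boundary: u_0 = 0, u_4 = 1. Recurrence: u_k = 9/13·u_{k+1} + 4/13·u_{k-1} for 1 ≤ k ≤ 3. Try u_k = A + B·r^k with r = q/p = (4/13)/(9/13) = 4/9. Substitution satisfies the recurrence; boundary conditions give:
  u_k = (1 − r^k) / (1 − r^N) = (1 − (4/9)^3) / (1 − (4/9)^4) = 1197/1261.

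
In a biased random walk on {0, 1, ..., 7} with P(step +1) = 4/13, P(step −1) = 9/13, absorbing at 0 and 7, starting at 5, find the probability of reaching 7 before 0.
P(hit 7 before 0) = (1 − (9/4)^5) / (1 − (9/4)^7) = 185680/953317

Let u_k denote P(reach 7 before 0 | start at k). Boundary: u_0 = 0, u_7 = 1. Recurrence: u_k = 4/13·u_{k+1} + 9/13·u_{k-1} for 1 ≤ k ≤ 6. Try u_k = A + B·r^k with r = q/p = (9/13)/(4/13) = 9/4. Substitution satisfies the recurrence; boundary conditions give:
  u_k = (1 − r^k) / (1 − r^N) = (1 − (9/4)^5) / (1 − (9/4)^7) = 185680/953317.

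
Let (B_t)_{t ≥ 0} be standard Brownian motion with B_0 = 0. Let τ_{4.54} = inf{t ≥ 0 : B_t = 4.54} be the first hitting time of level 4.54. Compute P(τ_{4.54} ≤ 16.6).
P(τ_{4.54} ≤ 16.6) = 2(1 − Φ(4.54/√16.6)) = 2(1 − Φ(1.1143)) ≈ 0.2652

By the reflection principle for standard BM, P(τ_b ≤ t) = 2 · P(B_t ≥ b). Since B_t ~ N(0, t), P(B_t ≥ 4.54) = 1 − Φ(4.54/√t) = 1 − Φ(4.54/√16.6) = 1 − Φ(1.1143) ≈ 0.13258. Doubling: P(τ_{4.54} ≤ 16.6) ≈ 2 · 0.13258 = 0.26516 ≈ 0.2652.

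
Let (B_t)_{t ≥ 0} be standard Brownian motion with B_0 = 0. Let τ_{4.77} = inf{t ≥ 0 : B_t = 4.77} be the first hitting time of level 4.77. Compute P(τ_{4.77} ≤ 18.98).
P(τ_{4.77} ≤ 18.98) = 2(1 − Φ(4.77/√18.98)) = 2(1 − Φ(1.0949)) ≈ 0.2736

By the reflection principle for standard BM, P(τ_b ≤ t) = 2 · P(B_t ≥ b). Since B_t ~ N(0, t), P(B_t ≥ 4.77) = 1 − Φ(4.77/√t) = 1 − Φ(4.77/√18.98) = 1 − Φ(1.0949) ≈ 0.13678. Doubling: P(τ_{4.77} ≤ 18.98) ≈ 2 · 0.13678 = 0.27356 ≈ 0.2736.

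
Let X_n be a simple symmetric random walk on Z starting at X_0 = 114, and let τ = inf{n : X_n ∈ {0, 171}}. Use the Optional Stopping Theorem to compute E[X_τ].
E[X_τ] = 114

X_n is a martingale and τ is a bounded-mean stopping time (indeed τ is finite a.s. with bounded expectation since the walk is in a bounded region). By the OST, E[X_τ] = E[X_0] = 114. Equivalently: E[X_τ] = 171 · P(hit 171 first) + 0 · P(hit 0 first) = 171 · (114/171) = 114.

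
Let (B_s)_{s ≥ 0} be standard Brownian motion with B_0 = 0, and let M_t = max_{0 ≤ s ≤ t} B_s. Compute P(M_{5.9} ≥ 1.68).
P(M_{5.9} ≥ 1.68) = 2·P(B_{5.9} ≥ 1.68) = 2(1 − Φ(1.68/√5.9)) ≈ 0.4892

By the reflection principle for Brownian motion, P(M_t ≥ a) = 2 · P(B_t ≥ a) for a ≥ 0. Since B_t ~ N(0, t), P(B_t ≥ 1.68) = 1 − Φ(1.68/√t) = 1 − Φ(1.68/√5.9) = 1 − Φ(0.6916). So
  P(M_{5.9} ≥ 1.68) = 2(1 − Φ(0.6916)) ≈ 0.4892.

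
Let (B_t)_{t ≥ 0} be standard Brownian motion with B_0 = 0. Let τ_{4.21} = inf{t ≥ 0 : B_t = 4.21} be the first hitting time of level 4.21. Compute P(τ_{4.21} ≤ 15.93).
P(τ_{4.21} ≤ 15.93) = 2(1 − Φ(4.21/√15.93)) = 2(1 − Φ(1.0548)) ≈ 0.2915

By the reflection principle for standard BM, P(τ_b ≤ t) = 2 · P(B_t ≥ b). Since B_t ~ N(0, t), P(B_t ≥ 4.21) = 1 − Φ(4.21/√t) = 1 − Φ(4.21/√15.93) = 1 − Φ(1.0548) ≈ 0.14576. Doubling: P(τ_{4.21} ≤ 15.93) ≈ 2 · 0.14576 = 0.29152 ≈ 0.2915.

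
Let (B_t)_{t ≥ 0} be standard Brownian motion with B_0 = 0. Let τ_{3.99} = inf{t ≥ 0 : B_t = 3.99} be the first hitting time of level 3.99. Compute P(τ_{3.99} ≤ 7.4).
P(τ_{3.99} ≤ 7.4) = 2(1 − Φ(3.99/√7.4)) = 2(1 − Φ(1.4668)) ≈ 0.1424

By the reflection principle for standard BM, P(τ_b ≤ t) = 2 · P(B_t ≥ b). Since B_t ~ N(0, t), P(B_t ≥ 3.99) = 1 − Φ(3.99/√t) = 1 − Φ(3.99/√7.4) = 1 − Φ(1.4668) ≈ 0.07122. Doubling: P(τ_{3.99} ≤ 7.4) ≈ 2 · 0.07122 = 0.14244 ≈ 0.1424.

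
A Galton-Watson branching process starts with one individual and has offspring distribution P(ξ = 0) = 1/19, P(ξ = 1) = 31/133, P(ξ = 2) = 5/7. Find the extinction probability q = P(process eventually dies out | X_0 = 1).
q = 7/95

The pgf is f(s) = 1/19 + 31/133·s + 5/7·s². The extinction probability q is the smallest fixed point of f in [0, 1]. Setting s = f(s):
  5/7·s² + (31/133 − 1)·s + 1/19 = 0
  5/7·s² − (1/19 + 5/7)·s + 1/19 = 0
which factors as (s − 1)·(5/7·s − 1/19) = 0, giving roots s = 1 and s = (1/19)/(5/7) = 7/95.
Mean offspring μ = 31/133 + 2·5/7 = 221/133 > 1 (supercritical), so q < 1. The extinction probability is the smaller root: q = (1/19)/(5/7) = 7/95.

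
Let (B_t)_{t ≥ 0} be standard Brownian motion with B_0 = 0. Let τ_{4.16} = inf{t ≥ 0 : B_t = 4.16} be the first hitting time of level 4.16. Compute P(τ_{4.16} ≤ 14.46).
P(τ_{4.16} ≤ 14.46) = 2(1 − Φ(4.16/√14.46)) = 2(1 − Φ(1.0940)) ≈ 0.2740

By the reflection principle for standard BM, P(τ_b ≤ t) = 2 · P(B_t ≥ b). Since B_t ~ N(0, t), P(B_t ≥ 4.16) = 1 − Φ(4.16/√t) = 1 − Φ(4.16/√14.46) = 1 − Φ(1.0940) ≈ 0.13698. Doubling: P(τ_{4.16} ≤ 14.46) ≈ 2 · 0.13698 = 0.27396 ≈ 0.2740.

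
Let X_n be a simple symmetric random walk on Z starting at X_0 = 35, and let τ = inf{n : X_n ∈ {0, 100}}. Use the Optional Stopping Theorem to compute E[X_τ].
E[X_τ] = 35

X_n is a martingale and τ is a bounded-mean stopping time (indeed τ is finite a.s. with bounded expectation since the walk is in a bounded region). By the OST, E[X_τ] = E[X_0] = 35. Equivalently: E[X_τ] = 100 · P(hit 100 first) + 0 · P(hit 0 first) = 100 · (35/100) = 35.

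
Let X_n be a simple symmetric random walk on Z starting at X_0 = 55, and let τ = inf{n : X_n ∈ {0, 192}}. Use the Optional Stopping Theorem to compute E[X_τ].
E[X_τ] = 55

X_n is a martingale and τ is a bounded-mean stopping time (indeed τ is finite a.s. with bounded expectation since the walk is in a bounded region). By the OST, E[X_τ] = E[X_0] = 55. Equivalently: E[X_τ] = 192 · P(hit 192 first) + 0 · P(hit 0 first) = 192 · (55/192) = 55.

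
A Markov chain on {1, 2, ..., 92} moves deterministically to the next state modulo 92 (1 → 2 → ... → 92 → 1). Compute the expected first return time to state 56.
E[T_56 | X_0 = 56] = 92

The chain cycles deterministically, so starting at state 56 it returns in exactly 92 steps. Equivalently, the stationary distribution is uniform π_j = 1/92 for every state j, so by Kac's formula E[T_56] = 1/π_56 = 92.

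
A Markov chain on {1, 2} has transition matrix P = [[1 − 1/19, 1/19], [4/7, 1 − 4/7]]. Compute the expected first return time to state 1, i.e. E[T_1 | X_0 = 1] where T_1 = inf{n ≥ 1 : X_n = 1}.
E[T_1 | X_0 = 1] = 1/π_1 = 83/76

For an irreducible recurrent Markov chain with stationary distribution π, E[T_i | X_0 = i] = 1/π_i (Kac's formula). Here π_1 = (4/7)/(1/19 + 4/7) = (4/7)/(83/133) = 76/83, so E[T_1 | X_0 = 1] = 1/π_1 = (1/19 + 4/7)/(4/7) = (83/133)/(4/7) = 83/76.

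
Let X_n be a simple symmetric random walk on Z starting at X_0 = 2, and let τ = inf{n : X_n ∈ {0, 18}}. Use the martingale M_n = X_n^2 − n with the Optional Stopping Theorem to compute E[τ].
E[τ] = 32

M_n = X_n^2 − n is a martingale (since E[X_{n+1}^2 | F_n] = X_n^2 + 1). By OST (τ has finite mean in a bounded region), E[M_τ] = E[M_0] = X_0^2 − 0 = 2^2 = 4. Also E[M_τ] = E[X_τ^2] − E[τ]. The walk exits at 0 or 18, with P(hit 18 first) = 2/18, so E[X_τ^2] = 18^2 · 2/18 + 0 = 36. Thus E[τ] = E[X_τ^2] − E[M_τ] = 36 − 4 = 32 = 2(18 − 2) = 32.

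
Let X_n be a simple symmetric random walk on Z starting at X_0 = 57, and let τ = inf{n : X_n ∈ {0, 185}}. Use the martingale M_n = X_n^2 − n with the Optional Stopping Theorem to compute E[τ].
E[τ] = 7296

M_n = X_n^2 − n is a martingale (since E[X_{n+1}^2 | F_n] = X_n^2 + 1). By OST (τ has finite mean in a bounded region), E[M_τ] = E[M_0] = X_0^2 − 0 = 57^2 = 3249. Also E[M_τ] = E[X_τ^2] − E[τ]. The walk exits at 0 or 185, with P(hit 185 first) = 57/185, so E[X_τ^2] = 185^2 · 57/185 + 0 = 10545. Thus E[τ] = E[X_τ^2] − E[M_τ] = 10545 − 3249 = 7296 = 57(185 − 57) = 7296.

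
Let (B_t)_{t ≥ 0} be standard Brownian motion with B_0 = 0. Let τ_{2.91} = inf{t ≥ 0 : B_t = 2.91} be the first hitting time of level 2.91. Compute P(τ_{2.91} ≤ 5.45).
P(τ_{2.91} ≤ 5.45) = 2(1 − Φ(2.91/√5.45)) = 2(1 − Φ(1.2465)) ≈ 0.2126

By the reflection principle for standard BM, P(τ_b ≤ t) = 2 · P(B_t ≥ b). Since B_t ~ N(0, t), P(B_t ≥ 2.91) = 1 − Φ(2.91/√t) = 1 − Φ(2.91/√5.45) = 1 − Φ(1.2465) ≈ 0.10629. Doubling: P(τ_{2.91} ≤ 5.45) ≈ 2 · 0.10629 = 0.21258 ≈ 0.2126.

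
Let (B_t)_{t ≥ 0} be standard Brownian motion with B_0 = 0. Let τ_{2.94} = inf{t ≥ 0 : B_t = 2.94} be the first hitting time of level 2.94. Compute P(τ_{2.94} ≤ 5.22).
P(τ_{2.94} ≤ 5.22) = 2(1 − Φ(2.94/√5.22)) = 2(1 − Φ(1.2868)) ≈ 0.1982

By the reflection principle for standard BM, P(τ_b ≤ t) = 2 · P(B_t ≥ b). Since B_t ~ N(0, t), P(B_t ≥ 2.94) = 1 − Φ(2.94/√t) = 1 − Φ(2.94/√5.22) = 1 − Φ(1.2868) ≈ 0.09908. Doubling: P(τ_{2.94} ≤ 5.22) ≈ 2 · 0.09908 = 0.19816 ≈ 0.1982.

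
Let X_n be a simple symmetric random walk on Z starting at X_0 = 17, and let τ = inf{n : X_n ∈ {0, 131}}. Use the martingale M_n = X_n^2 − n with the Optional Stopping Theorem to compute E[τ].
E[τ] = 1938

M_n = X_n^2 − n is a martingale (since E[X_{n+1}^2 | F_n] = X_n^2 + 1). By OST (τ has finite mean in a bounded region), E[M_τ] = E[M_0] = X_0^2 − 0 = 17^2 = 289. Also E[M_τ] = E[X_τ^2] − E[τ]. The walk exits at 0 or 131, with P(hit 131 first) = 17/131, so E[X_τ^2] = 131^2 · 17/131 + 0 = 2227. Thus E[τ] = E[X_τ^2] − E[M_τ] = 2227 − 289 = 1938 = 17(131 − 17) = 1938.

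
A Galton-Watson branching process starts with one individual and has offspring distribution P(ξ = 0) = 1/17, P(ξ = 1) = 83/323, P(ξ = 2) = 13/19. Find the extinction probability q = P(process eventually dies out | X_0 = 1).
q = 19/221

The pgf is f(s) = 1/17 + 83/323·s + 13/19·s². The extinction probability q is the smallest fixed point of f in [0, 1]. Setting s = f(s):
  13/19·s² + (83/323 − 1)·s + 1/17 = 0
  13/19·s² − (1/17 + 13/19)·s + 1/17 = 0
which factors as (s − 1)·(13/19·s − 1/17) = 0, giving roots s = 1 and s = (1/17)/(13/19) = 19/221.
Mean offspring μ = 83/323 + 2·13/19 = 525/323 > 1 (supercritical), so q < 1. The extinction probability is the smaller root: q = (1/17)/(13/19) = 19/221.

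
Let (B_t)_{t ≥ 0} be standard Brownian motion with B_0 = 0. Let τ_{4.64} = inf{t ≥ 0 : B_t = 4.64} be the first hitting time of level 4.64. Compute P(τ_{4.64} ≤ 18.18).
P(τ_{4.64} ≤ 18.18) = 2(1 − Φ(4.64/√18.18)) = 2(1 − Φ(1.0882)) ≈ 0.2765

By the reflection principle for standard BM, P(τ_b ≤ t) = 2 · P(B_t ≥ b). Since B_t ~ N(0, t), P(B_t ≥ 4.64) = 1 − Φ(4.64/√t) = 1 − Φ(4.64/√18.18) = 1 − Φ(1.0882) ≈ 0.13825. Doubling: P(τ_{4.64} ≤ 18.18) ≈ 2 · 0.13825 = 0.27650 ≈ 0.2765.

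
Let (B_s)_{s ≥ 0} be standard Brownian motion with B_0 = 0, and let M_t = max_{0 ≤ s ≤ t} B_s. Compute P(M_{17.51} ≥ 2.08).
P(M_{17.51} ≥ 2.08) = 2·P(B_{17.51} ≥ 2.08) = 2(1 − Φ(2.08/√17.51)) ≈ 0.6191

By the reflection principle for Brownian motion, P(M_t ≥ a) = 2 · P(B_t ≥ a) for a ≥ 0. Since B_t ~ N(0, t), P(B_t ≥ 2.08) = 1 − Φ(2.08/√t) = 1 − Φ(2.08/√17.51) = 1 − Φ(0.4971). So
  P(M_{17.51} ≥ 2.08) = 2(1 − Φ(0.4971)) ≈ 0.6191.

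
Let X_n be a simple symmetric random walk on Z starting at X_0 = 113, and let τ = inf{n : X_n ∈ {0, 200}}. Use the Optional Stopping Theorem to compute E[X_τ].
E[X_τ] = 113

X_n is a martingale and τ is a bounded-mean stopping time (indeed τ is finite a.s. with bounded expectation since the walk is in a bounded region). By the OST, E[X_τ] = E[X_0] = 113. Equivalently: E[X_τ] = 200 · P(hit 200 first) + 0 · P(hit 0 first) = 200 · (113/200) = 113.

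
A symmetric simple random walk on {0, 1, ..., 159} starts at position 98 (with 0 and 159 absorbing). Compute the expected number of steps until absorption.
E[τ | X_0 = 98] = 5978

Let v_k = E[τ | X_0 = k]. Boundary: v_0 = v_159 = 0. Recurrence: v_k = 1 + (v_{k-1} + v_{k+1})/2 for 1 ≤ k ≤ 158. The particular solution to v_k − (v_{k-1} + v_{k+1})/2 = 1 is v_k = −k^2. Adding homogeneous solution A + B k and matching boundaries gives v_k = k (159 − k). Substituting k = 98: v_98 = 98 · 61 = 5978.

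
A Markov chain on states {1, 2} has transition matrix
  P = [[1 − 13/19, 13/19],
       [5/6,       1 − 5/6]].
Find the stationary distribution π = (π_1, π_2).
π_1 = 95/173, π_2 = 78/173

Solve πP = π with π_1 + π_2 = 1. From πP = π: π_1 · (1 − 13/19) + π_2 · 5/6 = π_1 ⇒ π_2 · 5/6 = π_1 · 13/19 ⇒ π_2/π_1 = (13/19)/(5/6) = 78/95. Together with π_1 + π_2 = 1:
  π_1 = (5/6)/(13/19 + 5/6) = (5/6)/(173/114) = 95/173,
  π_2 = (13/19)/(13/19 + 5/6) = (13/19)/(173/114) = 78/173.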